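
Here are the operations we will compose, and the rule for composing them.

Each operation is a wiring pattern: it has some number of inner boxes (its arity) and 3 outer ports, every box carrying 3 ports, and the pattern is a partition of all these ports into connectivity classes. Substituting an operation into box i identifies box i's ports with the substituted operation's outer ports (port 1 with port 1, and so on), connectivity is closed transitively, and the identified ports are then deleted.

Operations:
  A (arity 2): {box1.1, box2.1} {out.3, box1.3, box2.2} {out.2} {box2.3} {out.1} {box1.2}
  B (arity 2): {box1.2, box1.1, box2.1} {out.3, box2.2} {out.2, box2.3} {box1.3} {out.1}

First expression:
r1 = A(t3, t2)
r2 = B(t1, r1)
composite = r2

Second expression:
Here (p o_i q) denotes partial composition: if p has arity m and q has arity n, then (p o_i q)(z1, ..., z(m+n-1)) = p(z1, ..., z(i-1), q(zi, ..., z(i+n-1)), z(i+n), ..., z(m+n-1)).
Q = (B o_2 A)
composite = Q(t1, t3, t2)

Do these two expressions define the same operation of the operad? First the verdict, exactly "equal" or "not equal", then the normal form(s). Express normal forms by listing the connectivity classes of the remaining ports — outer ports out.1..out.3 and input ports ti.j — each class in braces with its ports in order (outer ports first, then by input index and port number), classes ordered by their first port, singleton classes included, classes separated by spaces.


The first expression, normalized: {out.1} {out.2, t2.2, t3.3} {out.3} {t1.1, t1.2} {t1.3} {t2.1, t3.1} {t2.3} {t3.2}
The second expression, normalized: {out.1} {out.2, t2.2, t3.3} {out.3} {t1.1, t1.2} {t1.3} {t2.1, t3.1} {t2.3} {t3.2}
The normal forms match — equal.

equal; both compose to {out.1} {out.2, t2.2, t3.3} {out.3} {t1.1, t1.2} {t1.3} {t2.1, t3.1} {t2.3} {t3.2}


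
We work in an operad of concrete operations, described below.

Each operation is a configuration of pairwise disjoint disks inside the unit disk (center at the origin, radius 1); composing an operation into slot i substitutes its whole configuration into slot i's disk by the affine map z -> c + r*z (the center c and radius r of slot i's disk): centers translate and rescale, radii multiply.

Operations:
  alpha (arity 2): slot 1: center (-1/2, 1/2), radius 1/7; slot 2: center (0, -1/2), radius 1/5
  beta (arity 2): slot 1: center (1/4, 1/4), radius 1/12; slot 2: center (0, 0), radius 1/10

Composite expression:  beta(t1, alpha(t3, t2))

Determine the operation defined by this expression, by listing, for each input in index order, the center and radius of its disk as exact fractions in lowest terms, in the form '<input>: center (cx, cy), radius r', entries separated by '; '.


t1: center (1/4, 1/4), radius 1/12; t2: center (0, -1/20), radius 1/50; t3: center (-1/20, 1/20), radius 1/70

Nesting under beta composes maps z -> c + r*z down each t-path.
input t1: composing its 1 substitution step yields center (1/4, 1/4), radius 1/12
input t3: composing its 2 substitution steps yields center (-1/20, 1/20), radius 1/70
input t2: composing its 2 substitution steps yields center (0, -1/20), radius 1/50


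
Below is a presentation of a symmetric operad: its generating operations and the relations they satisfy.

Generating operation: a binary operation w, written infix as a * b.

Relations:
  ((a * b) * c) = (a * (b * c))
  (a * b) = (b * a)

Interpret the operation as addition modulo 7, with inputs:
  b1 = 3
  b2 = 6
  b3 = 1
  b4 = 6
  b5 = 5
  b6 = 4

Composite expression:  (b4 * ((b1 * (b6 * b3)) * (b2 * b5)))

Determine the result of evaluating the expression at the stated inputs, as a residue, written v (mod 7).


4 (mod 7)

(b6 * b3) = 5
(b1 * (b6 * b3)) = 1
(b2 * b5) = 4
((b1 * (b6 * b3)) * (b2 * b5)) = 5
(b4 * ((b1 * (b6 * b3)) * (b2 * b5))) = 4


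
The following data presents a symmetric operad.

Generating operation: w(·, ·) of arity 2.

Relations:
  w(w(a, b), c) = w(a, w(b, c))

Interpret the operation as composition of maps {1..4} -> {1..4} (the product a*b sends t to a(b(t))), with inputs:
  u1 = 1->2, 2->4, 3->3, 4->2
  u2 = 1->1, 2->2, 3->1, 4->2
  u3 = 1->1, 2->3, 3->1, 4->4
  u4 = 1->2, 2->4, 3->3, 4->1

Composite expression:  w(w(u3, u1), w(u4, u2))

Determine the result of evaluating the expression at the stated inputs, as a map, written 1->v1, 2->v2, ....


1->4, 2->3, 3->4, 4->3


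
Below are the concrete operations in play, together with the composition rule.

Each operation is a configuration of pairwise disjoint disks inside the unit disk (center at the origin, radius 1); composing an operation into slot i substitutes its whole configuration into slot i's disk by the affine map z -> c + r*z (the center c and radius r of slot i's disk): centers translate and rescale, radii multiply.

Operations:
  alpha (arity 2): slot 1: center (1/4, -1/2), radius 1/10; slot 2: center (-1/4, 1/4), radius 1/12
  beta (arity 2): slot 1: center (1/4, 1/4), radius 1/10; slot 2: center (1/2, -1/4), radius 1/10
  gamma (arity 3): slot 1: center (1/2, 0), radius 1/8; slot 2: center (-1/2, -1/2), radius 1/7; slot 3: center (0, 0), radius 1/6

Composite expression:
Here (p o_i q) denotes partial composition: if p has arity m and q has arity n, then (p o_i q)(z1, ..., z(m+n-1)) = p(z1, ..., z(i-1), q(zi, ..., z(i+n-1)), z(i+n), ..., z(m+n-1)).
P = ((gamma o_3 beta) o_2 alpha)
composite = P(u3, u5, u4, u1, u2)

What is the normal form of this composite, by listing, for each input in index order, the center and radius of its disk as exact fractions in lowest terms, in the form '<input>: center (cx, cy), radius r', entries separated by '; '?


u1: center (1/24, 1/24), radius 1/60; u2: center (1/12, -1/24), radius 1/60; u3: center (1/2, 0), radius 1/8; u4: center (-15/28, -13/28), radius 1/84; u5: center (-13/28, -4/7), radius 1/70

Each u-disk chains the slot maps above it in gamma; radii multiply.
input u3: applying the 1 nested substitution gives center (1/2, 0), radius 1/8
input u5: applying the 2 nested substitutions gives center (-13/28, -4/7), radius 1/70
input u4: applying the 2 nested substitutions gives center (-15/28, -13/28), radius 1/84
input u1: applying the 2 nested substitutions gives center (1/24, 1/24), radius 1/60
input u2: applying the 2 nested substitutions gives center (1/12, -1/24), radius 1/60


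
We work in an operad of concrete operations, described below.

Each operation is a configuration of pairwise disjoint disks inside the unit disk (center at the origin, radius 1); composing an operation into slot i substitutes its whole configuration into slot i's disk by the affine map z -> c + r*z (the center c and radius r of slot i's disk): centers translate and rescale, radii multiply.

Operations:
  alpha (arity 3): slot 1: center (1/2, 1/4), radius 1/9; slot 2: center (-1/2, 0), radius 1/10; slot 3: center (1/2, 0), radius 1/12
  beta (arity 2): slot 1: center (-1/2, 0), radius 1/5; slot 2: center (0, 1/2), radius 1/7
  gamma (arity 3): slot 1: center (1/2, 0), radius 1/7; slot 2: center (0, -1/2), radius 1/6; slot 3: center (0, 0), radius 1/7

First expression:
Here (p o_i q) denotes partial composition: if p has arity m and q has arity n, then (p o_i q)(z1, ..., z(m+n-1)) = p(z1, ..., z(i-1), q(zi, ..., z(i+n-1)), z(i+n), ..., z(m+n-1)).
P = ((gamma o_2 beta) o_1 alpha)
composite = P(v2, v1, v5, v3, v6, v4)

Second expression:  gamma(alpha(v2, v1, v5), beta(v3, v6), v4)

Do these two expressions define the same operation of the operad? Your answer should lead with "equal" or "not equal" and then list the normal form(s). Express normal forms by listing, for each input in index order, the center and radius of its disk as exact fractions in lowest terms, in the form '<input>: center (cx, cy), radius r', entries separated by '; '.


equal — both sides give v1: center (3/7, 0), radius 1/70; v2: center (4/7, 1/28), radius 1/63; v3: center (-1/12, -1/2), radius 1/30; v4: center (0, 0), radius 1/7; v5: center (4/7, 0), radius 1/84; v6: center (0, -5/12), radius 1/42

The first expression reduces to v1: center (3/7, 0), radius 1/70; v2: center (4/7, 1/28), radius 1/63; v3: center (-1/12, -1/2), radius 1/30; v4: center (0, 0), radius 1/7; v5: center (4/7, 0), radius 1/84; v6: center (0, -5/12), radius 1/42
The second expression reduces to v1: center (3/7, 0), radius 1/70; v2: center (4/7, 1/28), radius 1/63; v3: center (-1/12, -1/2), radius 1/30; v4: center (0, 0), radius 1/7; v5: center (4/7, 0), radius 1/84; v6: center (0, -5/12), radius 1/42
Both agree, so they are equal.


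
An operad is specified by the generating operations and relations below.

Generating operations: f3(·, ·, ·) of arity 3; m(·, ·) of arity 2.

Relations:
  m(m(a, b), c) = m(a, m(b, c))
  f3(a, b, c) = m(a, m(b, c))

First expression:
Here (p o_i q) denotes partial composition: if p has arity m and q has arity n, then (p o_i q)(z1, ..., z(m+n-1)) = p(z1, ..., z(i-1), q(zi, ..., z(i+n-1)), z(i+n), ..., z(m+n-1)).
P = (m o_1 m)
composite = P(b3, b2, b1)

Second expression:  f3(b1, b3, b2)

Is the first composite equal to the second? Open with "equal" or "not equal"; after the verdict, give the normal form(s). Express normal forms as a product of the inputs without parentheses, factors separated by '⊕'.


The first expression reduces to b3 ⊕ b2 ⊕ b1
The second expression reduces to b1 ⊕ b3 ⊕ b2
The forms do not match — not equal.

not equal; the first gives b3 ⊕ b2 ⊕ b1 and the second b1 ⊕ b3 ⊕ b2


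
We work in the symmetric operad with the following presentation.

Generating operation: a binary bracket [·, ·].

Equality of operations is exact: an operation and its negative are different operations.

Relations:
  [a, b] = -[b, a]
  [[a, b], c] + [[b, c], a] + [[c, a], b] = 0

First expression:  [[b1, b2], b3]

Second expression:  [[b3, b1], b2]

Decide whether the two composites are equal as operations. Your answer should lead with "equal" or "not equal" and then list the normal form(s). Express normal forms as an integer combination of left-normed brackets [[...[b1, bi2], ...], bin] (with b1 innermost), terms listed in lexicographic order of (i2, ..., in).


not equal; the first gives [[b1, b2], b3] and the second -[[b1, b3], b2]

In normal form, the first expression is [[b1, b2], b3]
In normal form, the second expression is -[[b1, b3], b2]
No match — not equal.


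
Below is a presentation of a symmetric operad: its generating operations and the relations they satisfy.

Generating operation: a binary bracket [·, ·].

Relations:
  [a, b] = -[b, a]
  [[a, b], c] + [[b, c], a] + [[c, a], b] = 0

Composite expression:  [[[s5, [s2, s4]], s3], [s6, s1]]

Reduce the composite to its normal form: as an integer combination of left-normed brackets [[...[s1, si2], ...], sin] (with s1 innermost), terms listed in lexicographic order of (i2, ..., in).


-[[[[[s1, s6], s2], s4], s5], s3] + [[[[[s1, s6], s3], s2], s4], s5] - [[[[[s1, s6], s3], s4], s2], s5] - [[[[[s1, s6], s3], s5], s2], s4] + [[[[[s1, s6], s3], s5], s4], s2] + [[[[[s1, s6], s4], s2], s5], s3] + [[[[[s1, s6], s5], s2], s4], s3] - [[[[[s1, s6], s5], s4], s2], s3]

A multilinear Lie element is pinned by s1-initial words (s1 innermost).
Composite bracket: [[[s5, [s2, s4]], s3], [s6, s1]]
Full expansion: 32 signed words from ab - ba (2^5 = 32).
Only words starting with s1 matter:
  s1s6s2s4s5s3 appears with sign -1, giving the term -[[[[[s1, s6], s2], s4], s5], s3]
  s1s6s3s2s4s5 appears with sign +1, giving the term +[[[[[s1, s6], s3], s2], s4], s5]
  s1s6s3s4s2s5 appears with sign -1, giving the term -[[[[[s1, s6], s3], s4], s2], s5]
  s1s6s3s5s2s4 appears with sign -1, giving the term -[[[[[s1, s6], s3], s5], s2], s4]
  s1s6s3s5s4s2 appears with sign +1, giving the term +[[[[[s1, s6], s3], s5], s4], s2]
  s1s6s4s2s5s3 appears with sign +1, giving the term +[[[[[s1, s6], s4], s2], s5], s3]
  s1s6s5s2s4s3 appears with sign +1, giving the term +[[[[[s1, s6], s5], s2], s4], s3]
  s1s6s5s4s2s3 appears with sign -1, giving the term -[[[[[s1, s6], s5], s4], s2], s3]


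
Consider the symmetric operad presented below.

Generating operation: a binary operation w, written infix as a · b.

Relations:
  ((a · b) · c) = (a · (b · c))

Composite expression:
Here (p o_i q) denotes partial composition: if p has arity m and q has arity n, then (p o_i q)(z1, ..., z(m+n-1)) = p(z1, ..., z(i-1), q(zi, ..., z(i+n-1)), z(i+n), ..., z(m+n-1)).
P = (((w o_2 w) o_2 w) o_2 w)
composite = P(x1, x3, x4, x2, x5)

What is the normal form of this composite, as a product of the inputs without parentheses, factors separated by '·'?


x1 · x3 · x4 · x2 · x5

Every regrouping of w is equal, so read the x-inputs in written order.
(x3 · x4) spells out as x3 · x4
((x3 · x4) · x2) spells out as x3 · x4 · x2
(((x3 · x4) · x2) · x5) spells out as x3 · x4 · x2 · x5
(x1 · (((x3 · x4) · x2) · x5)) spells out as x1 · x3 · x4 · x2 · x5


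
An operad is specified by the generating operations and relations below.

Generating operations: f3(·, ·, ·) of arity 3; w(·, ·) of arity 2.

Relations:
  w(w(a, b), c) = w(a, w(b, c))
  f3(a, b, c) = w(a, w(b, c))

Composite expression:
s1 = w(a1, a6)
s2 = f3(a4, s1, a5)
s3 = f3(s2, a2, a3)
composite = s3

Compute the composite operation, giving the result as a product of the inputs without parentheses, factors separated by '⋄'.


All parenthesizations of f3 agree; list the a-inputs left to right.
w(a1, a6) spells out as a1 ⋄ a6
f3(a4, w(a1, a6), a5) spells out as a4 ⋄ a1 ⋄ a6 ⋄ a5
f3(f3(a4, w(a1, a6), a5), a2, a3) spells out as a4 ⋄ a1 ⋄ a6 ⋄ a5 ⋄ a2 ⋄ a3

a4 ⋄ a1 ⋄ a6 ⋄ a5 ⋄ a2 ⋄ a3


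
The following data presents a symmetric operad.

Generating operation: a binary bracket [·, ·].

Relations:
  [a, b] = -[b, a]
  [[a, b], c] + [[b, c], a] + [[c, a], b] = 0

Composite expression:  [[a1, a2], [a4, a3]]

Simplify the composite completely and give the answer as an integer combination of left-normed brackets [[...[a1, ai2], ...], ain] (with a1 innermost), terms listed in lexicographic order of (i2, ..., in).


-[[[a1, a2], a3], a4] + [[[a1, a2], a4], a3]

In the tensor algebra, words opening a1 carry the a1-anchored form.
Composite bracket: [[a1, a2], [a4, a3]]
Applying ab - ba throughout gives 8 signed words (2^3 = 8).
Collect the words opening with a1:
  the word a1a2a3a4 carries sign -1 and contributes -[[[a1, a2], a3], a4]
  the word a1a2a4a3 carries sign +1 and contributes +[[[a1, a2], a4], a3]


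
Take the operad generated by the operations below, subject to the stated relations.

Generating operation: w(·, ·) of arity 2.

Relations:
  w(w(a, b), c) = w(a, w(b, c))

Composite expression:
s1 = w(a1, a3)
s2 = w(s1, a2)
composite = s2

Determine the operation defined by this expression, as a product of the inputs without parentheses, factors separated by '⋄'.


a1 ⋄ a3 ⋄ a2

The w-tree's shape is irrelevant; the a-reading-order decides.
w(a1, a3) flattens to a1 ⋄ a3
w(w(a1, a3), a2) flattens to a1 ⋄ a3 ⋄ a2


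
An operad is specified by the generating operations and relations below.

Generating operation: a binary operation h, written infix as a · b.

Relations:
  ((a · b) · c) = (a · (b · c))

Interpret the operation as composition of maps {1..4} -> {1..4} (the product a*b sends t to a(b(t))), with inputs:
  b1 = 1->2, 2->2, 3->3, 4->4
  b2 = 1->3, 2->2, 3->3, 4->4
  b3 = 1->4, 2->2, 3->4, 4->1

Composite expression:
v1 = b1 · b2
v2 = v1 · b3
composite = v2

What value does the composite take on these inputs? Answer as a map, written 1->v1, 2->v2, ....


1->4, 2->2, 3->4, 4->3


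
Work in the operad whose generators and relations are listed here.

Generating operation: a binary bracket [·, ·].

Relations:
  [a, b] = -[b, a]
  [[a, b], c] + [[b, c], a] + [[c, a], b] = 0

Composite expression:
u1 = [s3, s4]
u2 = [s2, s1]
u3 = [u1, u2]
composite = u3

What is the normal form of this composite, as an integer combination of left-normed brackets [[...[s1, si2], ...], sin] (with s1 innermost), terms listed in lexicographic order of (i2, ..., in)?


[[[s1, s2], s3], s4] - [[[s1, s2], s4], s3]

Expand each bracket as ab - ba; the s1-initial words give the coefficients.
Composite bracket: [[s3, s4], [s2, s1]]
Under [a, b] = ab - ba we get 8 signed associative words (2^3 = 8).
Coefficients come from the s1-initial words:
  from s1s2s3s4, sign +1: term +[[[s1, s2], s3], s4]
  from s1s2s4s3, sign -1: term -[[[s1, s2], s4], s3]


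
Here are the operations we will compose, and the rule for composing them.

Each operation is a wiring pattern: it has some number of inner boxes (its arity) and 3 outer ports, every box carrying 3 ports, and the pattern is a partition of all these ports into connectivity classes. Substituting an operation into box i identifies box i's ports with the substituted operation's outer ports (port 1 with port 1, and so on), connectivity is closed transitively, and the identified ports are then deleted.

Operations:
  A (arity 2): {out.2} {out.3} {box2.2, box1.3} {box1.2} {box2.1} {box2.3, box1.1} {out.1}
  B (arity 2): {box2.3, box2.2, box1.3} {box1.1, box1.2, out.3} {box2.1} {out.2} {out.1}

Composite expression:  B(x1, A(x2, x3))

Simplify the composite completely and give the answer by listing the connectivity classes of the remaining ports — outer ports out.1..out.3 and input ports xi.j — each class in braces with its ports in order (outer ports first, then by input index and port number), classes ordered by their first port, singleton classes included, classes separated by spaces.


Substituting into B glues patterns; closure does the rest.
A over (x2, x3) gives {out.1} {out.2} {out.3} {x2.1, x3.3} {x2.2} {x2.3, x3.2} {x3.1}, out.j being that stage's outer ports
B over (x1, x2, x3) gives {out.1} {out.2} {out.3, x1.1, x1.2} {x1.3} {x2.1, x3.3} {x2.2} {x2.3, x3.2} {x3.1}, out.j being that stage's outer ports

{out.1} {out.2} {out.3, x1.1, x1.2} {x1.3} {x2.1, x3.3} {x2.2} {x2.3, x3.2} {x3.1}


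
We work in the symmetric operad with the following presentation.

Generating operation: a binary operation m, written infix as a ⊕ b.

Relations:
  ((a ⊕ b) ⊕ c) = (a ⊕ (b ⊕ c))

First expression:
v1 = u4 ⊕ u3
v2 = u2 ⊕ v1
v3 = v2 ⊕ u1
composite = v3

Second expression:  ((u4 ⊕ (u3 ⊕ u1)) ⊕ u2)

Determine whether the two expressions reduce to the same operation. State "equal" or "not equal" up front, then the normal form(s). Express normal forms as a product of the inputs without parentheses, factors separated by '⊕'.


not equal: they reduce to u2 ⊕ u4 ⊕ u3 ⊕ u1 and u4 ⊕ u3 ⊕ u1 ⊕ u2

Normal form of the first expression: u2 ⊕ u4 ⊕ u3 ⊕ u1
Normal form of the second expression: u4 ⊕ u3 ⊕ u1 ⊕ u2
No match — not equal.


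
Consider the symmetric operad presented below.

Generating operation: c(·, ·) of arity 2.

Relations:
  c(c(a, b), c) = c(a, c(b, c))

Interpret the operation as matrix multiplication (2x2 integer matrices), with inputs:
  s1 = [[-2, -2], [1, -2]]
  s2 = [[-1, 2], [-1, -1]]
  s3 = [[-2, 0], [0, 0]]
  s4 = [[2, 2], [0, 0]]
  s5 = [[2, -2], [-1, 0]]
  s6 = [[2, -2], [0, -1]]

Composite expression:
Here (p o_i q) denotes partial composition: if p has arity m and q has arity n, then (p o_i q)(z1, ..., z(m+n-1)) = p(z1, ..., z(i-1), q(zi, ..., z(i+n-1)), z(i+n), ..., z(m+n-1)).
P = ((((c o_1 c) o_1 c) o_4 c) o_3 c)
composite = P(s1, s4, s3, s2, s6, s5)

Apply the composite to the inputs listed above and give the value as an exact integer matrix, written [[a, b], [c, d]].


[[-32, 32], [16, -16]]

c(s1, s4) = [[-4, -4], [2, 2]]
c(s3, s2) = [[2, -4], [0, 0]]
c(c(s1, s4), c(s3, s2)) = [[-8, 16], [4, -8]]
c(s6, s5) = [[6, -4], [1, 0]]
c(c(c(s1, s4), c(s3, s2)), c(s6, s5)) = [[-32, 32], [16, -16]]


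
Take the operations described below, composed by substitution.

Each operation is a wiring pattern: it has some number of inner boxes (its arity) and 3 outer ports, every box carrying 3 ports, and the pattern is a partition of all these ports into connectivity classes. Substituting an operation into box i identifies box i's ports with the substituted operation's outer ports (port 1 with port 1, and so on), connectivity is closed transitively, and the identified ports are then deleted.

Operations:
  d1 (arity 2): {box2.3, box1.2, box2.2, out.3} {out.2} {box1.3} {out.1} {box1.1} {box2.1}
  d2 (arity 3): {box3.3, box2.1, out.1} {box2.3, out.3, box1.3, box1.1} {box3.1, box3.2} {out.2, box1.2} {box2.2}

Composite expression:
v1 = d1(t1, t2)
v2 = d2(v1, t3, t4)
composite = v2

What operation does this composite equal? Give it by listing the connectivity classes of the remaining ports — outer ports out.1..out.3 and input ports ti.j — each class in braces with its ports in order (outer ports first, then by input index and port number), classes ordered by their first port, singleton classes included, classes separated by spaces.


{out.1, t3.1, t4.3} {out.2} {out.3, t1.2, t2.2, t2.3, t3.3} {t1.1} {t1.3} {t2.1} {t3.2} {t4.1, t4.2}


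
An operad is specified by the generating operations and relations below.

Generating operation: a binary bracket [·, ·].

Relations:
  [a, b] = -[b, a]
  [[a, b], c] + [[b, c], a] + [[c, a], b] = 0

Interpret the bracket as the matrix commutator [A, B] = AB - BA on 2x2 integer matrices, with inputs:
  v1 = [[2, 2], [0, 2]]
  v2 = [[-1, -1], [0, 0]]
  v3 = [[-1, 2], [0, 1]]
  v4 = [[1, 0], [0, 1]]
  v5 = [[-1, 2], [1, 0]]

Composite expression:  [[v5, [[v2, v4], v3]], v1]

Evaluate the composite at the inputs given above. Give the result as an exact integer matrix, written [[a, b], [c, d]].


[[0, 0], [0, 0]]

[v2, v4] = [[0, 0], [0, 0]]
[[v2, v4], v3] = [[0, 0], [0, 0]]
[v5, [[v2, v4], v3]] = [[0, 0], [0, 0]]
[[v5, [[v2, v4], v3]], v1] = [[0, 0], [0, 0]]


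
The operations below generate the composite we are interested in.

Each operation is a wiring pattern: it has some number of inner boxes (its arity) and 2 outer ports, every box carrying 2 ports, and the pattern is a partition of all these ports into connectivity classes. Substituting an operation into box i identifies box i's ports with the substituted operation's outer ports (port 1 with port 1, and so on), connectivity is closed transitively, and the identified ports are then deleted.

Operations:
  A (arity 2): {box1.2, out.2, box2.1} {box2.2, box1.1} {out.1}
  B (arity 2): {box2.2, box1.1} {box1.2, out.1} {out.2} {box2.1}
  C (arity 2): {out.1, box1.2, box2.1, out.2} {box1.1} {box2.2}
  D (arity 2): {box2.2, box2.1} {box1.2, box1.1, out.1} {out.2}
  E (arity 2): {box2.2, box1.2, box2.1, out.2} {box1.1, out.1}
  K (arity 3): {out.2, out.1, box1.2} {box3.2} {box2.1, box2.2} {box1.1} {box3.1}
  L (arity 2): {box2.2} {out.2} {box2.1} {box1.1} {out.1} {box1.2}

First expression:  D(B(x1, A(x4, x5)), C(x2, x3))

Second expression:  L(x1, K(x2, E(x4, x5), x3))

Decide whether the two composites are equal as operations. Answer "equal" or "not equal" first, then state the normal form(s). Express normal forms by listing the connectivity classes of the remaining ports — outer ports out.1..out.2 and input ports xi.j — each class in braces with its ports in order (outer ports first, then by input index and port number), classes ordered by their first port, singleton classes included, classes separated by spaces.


The first expression, normalized: {out.1, x1.2} {out.2} {x1.1, x4.2, x5.1} {x2.1} {x2.2, x3.1} {x3.2} {x4.1, x5.2}
The second expression, normalized: {out.1} {out.2} {x1.1} {x1.2} {x2.1} {x2.2} {x3.1} {x3.2} {x4.1, x4.2, x5.1, x5.2}
Different reductions; not equal.

not equal; the first gives {out.1, x1.2} {out.2} {x1.1, x4.2, x5.1} {x2.1} {x2.2, x3.1} {x3.2} {x4.1, x5.2} and the second {out.1} {out.2} {x1.1} {x1.2} {x2.1} {x2.2} {x3.1} {x3.2} {x4.1, x4.2, x5.1, x5.2}


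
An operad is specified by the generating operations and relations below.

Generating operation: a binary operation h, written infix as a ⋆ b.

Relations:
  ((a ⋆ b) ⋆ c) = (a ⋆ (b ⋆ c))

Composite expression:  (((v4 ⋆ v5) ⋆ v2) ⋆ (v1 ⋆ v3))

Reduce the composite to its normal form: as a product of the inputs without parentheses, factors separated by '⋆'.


v4 ⋆ v5 ⋆ v2 ⋆ v1 ⋆ v3


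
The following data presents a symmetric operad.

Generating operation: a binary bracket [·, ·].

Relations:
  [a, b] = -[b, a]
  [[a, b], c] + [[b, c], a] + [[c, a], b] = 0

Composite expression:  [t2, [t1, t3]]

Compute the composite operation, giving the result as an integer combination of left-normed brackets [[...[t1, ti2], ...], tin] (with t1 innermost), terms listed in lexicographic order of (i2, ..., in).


-[[t1, t3], t2]


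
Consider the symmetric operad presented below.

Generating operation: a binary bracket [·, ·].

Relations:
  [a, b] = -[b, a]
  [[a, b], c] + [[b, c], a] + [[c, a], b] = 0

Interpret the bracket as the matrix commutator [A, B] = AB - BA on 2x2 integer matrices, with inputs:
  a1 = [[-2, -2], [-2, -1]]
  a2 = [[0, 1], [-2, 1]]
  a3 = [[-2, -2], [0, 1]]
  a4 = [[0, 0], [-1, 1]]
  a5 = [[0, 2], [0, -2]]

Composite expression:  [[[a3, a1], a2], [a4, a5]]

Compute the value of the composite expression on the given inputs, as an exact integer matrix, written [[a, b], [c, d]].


[[20, -40], [80, -20]]

[a3, a1] = [[4, 4], [-6, -4]]
[[a3, a1], a2] = [[-2, 12], [22, 2]]
[a4, a5] = [[2, -2], [-2, -2]]
[[[a3, a1], a2], [a4, a5]] = [[20, -40], [80, -20]]


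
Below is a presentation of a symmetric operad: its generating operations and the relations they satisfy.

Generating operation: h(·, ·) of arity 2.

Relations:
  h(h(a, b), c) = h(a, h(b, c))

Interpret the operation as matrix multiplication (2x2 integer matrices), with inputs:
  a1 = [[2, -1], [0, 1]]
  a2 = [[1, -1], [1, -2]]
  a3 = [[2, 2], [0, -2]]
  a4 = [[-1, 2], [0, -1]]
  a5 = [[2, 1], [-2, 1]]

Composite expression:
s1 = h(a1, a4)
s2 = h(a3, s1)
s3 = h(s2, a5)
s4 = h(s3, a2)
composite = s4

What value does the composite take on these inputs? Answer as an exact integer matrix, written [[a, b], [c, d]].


[[-20, 16], [-2, 0]]

h(a1, a4) = [[-2, 5], [0, -1]]
h(a3, h(a1, a4)) = [[-4, 8], [0, 2]]
h(h(a3, h(a1, a4)), a5) = [[-24, 4], [-4, 2]]
h(h(h(a3, h(a1, a4)), a5), a2) = [[-20, 16], [-2, 0]]


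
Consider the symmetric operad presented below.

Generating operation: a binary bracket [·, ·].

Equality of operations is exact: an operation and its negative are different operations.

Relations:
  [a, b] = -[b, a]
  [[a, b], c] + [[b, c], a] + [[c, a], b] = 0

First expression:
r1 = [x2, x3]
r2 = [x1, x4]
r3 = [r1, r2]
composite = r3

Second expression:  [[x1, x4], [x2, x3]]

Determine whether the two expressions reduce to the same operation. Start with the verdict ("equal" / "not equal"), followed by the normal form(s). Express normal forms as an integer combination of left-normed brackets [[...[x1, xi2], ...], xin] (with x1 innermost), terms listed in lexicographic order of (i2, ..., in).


not equal: they reduce to -[[[x1, x4], x2], x3] + [[[x1, x4], x3], x2] and [[[x1, x4], x2], x3] - [[[x1, x4], x3], x2]


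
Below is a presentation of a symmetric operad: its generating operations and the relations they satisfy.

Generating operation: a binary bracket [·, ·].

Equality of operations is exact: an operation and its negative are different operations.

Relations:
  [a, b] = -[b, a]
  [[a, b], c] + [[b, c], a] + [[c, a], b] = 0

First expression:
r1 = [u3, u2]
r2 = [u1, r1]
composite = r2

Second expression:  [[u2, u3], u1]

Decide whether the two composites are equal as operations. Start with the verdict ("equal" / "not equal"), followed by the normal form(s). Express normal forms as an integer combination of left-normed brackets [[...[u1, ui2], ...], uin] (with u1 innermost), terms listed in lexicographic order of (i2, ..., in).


The first composite normalizes to -[[u1, u2], u3] + [[u1, u3], u2]
The second composite normalizes to -[[u1, u2], u3] + [[u1, u3], u2]
Both agree, so they are equal.

equal: each reduces to -[[u1, u2], u3] + [[u1, u3], u2]


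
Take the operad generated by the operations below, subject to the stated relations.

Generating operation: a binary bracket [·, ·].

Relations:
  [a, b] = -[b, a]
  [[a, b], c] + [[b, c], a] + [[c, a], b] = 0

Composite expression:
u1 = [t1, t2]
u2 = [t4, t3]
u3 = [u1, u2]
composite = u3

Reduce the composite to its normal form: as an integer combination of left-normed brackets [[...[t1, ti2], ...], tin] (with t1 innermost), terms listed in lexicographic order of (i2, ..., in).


-[[[t1, t2], t3], t4] + [[[t1, t2], t4], t3]

In the tensor algebra, words opening t1 carry the t1-anchored form.
Composite bracket: [[t1, t2], [t4, t3]]
The bracket unfolds into 8 signed words via [a, b] = ab - ba (2^3 = 8).
Words beginning with t1 determine it all:
  t1t2t3t4 (sign -1) contributes -[[[t1, t2], t3], t4]
  t1t2t4t3 (sign +1) contributes +[[[t1, t2], t4], t3]


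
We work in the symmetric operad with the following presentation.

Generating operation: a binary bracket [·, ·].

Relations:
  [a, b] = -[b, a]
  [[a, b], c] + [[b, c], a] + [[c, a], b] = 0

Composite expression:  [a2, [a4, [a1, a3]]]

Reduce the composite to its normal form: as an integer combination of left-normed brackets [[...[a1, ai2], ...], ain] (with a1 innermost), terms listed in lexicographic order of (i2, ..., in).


[[[a1, a3], a4], a2]

Skip Jacobi rewriting: expand, keep a1-initial words, read off terms.
Composite bracket: [a2, [a4, [a1, a3]]]
Applying ab - ba throughout gives 8 signed words (2^3 = 8).
Collect the words opening with a1:
  word a1a3a4a2 has sign +1, contributing +[[[a1, a3], a4], a2]


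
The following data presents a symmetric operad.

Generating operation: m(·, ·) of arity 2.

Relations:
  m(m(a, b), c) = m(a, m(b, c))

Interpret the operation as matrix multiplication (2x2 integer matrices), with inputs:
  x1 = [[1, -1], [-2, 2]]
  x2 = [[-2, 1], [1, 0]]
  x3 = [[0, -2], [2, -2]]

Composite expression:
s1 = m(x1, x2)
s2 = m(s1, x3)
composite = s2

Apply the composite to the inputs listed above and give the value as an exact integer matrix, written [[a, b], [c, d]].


[[2, 4], [-4, -8]]


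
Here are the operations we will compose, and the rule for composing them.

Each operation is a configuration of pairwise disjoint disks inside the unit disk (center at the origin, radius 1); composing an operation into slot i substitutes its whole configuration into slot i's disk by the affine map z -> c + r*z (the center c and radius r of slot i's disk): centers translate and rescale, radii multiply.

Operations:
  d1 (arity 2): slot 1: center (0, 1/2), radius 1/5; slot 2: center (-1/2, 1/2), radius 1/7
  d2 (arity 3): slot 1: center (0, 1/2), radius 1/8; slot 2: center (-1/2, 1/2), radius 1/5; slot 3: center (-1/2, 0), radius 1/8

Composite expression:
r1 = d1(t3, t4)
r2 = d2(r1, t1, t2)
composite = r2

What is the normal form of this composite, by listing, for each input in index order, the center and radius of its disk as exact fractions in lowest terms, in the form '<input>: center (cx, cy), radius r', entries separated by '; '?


Affine substitution under d2: radii multiply and t-centers shift.
tracing t3 down its 2-map path: center (0, 9/16), radius 1/40
tracing t4 down its 2-map path: center (-1/16, 9/16), radius 1/56
tracing t1 down its 1-map path: center (-1/2, 1/2), radius 1/5
tracing t2 down its 1-map path: center (-1/2, 0), radius 1/8

t1: center (-1/2, 1/2), radius 1/5; t2: center (-1/2, 0), radius 1/8; t3: center (0, 9/16), radius 1/40; t4: center (-1/16, 9/16), radius 1/56


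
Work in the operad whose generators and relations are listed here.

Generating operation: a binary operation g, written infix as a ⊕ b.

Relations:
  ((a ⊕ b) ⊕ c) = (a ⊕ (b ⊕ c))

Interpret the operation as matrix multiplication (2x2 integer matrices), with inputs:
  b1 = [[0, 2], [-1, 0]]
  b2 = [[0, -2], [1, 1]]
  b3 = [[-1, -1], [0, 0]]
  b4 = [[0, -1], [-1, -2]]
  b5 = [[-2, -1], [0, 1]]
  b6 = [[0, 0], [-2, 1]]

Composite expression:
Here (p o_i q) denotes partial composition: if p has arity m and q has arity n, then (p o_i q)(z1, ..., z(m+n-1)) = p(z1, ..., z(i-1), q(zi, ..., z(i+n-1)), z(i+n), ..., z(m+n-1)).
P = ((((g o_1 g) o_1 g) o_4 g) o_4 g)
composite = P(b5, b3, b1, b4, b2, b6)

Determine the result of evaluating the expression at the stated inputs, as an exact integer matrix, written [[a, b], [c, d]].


[[-4, 2], [0, 0]]

(b5 ⊕ b3) = [[2, 2], [0, 0]]
((b5 ⊕ b3) ⊕ b1) = [[-2, 4], [0, 0]]
(b4 ⊕ b2) = [[-1, -1], [-2, 0]]
((b4 ⊕ b2) ⊕ b6) = [[2, -1], [0, 0]]
(((b5 ⊕ b3) ⊕ b1) ⊕ ((b4 ⊕ b2) ⊕ b6)) = [[-4, 2], [0, 0]]


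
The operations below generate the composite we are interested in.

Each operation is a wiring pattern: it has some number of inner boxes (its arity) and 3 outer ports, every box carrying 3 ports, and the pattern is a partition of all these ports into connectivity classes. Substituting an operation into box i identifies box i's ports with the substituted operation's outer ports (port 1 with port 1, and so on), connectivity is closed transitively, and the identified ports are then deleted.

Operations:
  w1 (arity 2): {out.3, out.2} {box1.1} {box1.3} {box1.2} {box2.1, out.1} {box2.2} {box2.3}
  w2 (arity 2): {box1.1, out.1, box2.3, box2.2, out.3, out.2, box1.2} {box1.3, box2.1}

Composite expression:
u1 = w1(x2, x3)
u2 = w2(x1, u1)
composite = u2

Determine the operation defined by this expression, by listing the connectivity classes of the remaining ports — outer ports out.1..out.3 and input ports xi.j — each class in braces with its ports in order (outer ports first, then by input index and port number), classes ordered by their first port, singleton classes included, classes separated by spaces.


{out.1, out.2, out.3, x1.1, x1.2} {x1.3, x3.1} {x2.1} {x2.2} {x2.3} {x3.2} {x3.3}


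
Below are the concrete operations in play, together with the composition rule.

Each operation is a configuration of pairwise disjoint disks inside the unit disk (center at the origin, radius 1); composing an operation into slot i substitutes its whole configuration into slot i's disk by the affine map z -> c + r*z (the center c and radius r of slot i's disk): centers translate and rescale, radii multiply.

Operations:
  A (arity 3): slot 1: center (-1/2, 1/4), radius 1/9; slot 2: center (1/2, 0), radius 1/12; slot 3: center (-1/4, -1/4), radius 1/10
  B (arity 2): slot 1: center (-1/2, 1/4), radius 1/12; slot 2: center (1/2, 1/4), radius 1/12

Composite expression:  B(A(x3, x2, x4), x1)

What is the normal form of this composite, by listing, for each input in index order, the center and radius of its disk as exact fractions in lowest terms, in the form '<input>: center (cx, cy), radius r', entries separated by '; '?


x1: center (1/2, 1/4), radius 1/12; x2: center (-11/24, 1/4), radius 1/144; x3: center (-13/24, 13/48), radius 1/108; x4: center (-25/48, 11/48), radius 1/120

Nesting under B composes maps z -> c + r*z down each x-path.
x3 passes through 2 substitutions, ending at center (-13/24, 13/48), radius 1/108
x2 passes through 2 substitutions, ending at center (-11/24, 1/4), radius 1/144
x4 passes through 2 substitutions, ending at center (-25/48, 11/48), radius 1/120
x1 passes through 1 substitution, ending at center (1/2, 1/4), radius 1/12


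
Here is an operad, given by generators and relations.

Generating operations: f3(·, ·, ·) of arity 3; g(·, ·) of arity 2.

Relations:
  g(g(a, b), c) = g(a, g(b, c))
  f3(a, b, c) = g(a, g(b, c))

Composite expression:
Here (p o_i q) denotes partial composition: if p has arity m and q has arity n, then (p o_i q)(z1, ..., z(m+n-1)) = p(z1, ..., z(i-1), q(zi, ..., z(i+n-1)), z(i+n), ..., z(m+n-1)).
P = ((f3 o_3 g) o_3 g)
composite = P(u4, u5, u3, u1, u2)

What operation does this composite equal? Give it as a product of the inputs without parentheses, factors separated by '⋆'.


u4 ⋆ u5 ⋆ u3 ⋆ u1 ⋆ u2


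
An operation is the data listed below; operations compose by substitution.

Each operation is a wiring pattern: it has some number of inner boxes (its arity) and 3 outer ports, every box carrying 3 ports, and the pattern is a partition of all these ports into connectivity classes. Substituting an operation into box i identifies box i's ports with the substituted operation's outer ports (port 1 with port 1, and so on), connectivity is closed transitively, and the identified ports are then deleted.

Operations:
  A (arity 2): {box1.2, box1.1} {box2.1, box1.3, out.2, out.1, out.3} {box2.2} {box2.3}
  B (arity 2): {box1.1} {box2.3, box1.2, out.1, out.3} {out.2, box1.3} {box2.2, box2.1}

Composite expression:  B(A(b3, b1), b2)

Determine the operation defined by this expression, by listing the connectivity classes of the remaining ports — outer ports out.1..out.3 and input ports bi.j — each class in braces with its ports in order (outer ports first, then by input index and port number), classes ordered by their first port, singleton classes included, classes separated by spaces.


Reachability decides: close wires over B-identified ports.
composing A on (b3, b1), with out.j its own outer ports: {out.1, out.2, out.3, b1.1, b3.3} {b1.2} {b1.3} {b3.1, b3.2}
composing B on (b3, b1, b2), with out.j its own outer ports: {out.1, out.2, out.3, b1.1, b2.3, b3.3} {b1.2} {b1.3} {b2.1, b2.2} {b3.1, b3.2}

{out.1, out.2, out.3, b1.1, b2.3, b3.3} {b1.2} {b1.3} {b2.1, b2.2} {b3.1, b3.2}


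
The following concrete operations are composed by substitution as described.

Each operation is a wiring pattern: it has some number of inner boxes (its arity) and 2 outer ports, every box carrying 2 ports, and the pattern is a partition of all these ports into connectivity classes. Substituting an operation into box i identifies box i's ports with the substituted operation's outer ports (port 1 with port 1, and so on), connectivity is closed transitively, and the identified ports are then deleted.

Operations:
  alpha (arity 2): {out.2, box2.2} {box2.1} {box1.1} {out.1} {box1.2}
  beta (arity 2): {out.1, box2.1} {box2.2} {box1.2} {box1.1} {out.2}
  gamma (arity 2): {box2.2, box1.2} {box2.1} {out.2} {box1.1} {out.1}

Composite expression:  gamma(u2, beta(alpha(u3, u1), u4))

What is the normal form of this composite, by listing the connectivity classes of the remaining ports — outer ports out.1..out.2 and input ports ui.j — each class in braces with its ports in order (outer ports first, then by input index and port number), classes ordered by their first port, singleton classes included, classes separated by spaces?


{out.1} {out.2} {u1.1} {u1.2} {u2.1} {u2.2} {u3.1} {u3.2} {u4.1} {u4.2}

Two ports join when wires chain via gamma-identified ports.
through alpha, on inputs (u3, u1): {out.1} {out.2, u1.2} {u1.1} {u3.1} {u3.2} (out.j = stage outer ports)
through beta, on inputs (u3, u1, u4): {out.1, u4.1} {out.2} {u1.1} {u1.2} {u3.1} {u3.2} {u4.2} (out.j = stage outer ports)
through gamma, on inputs (u2, u3, u1, u4): {out.1} {out.2} {u1.1} {u1.2} {u2.1} {u2.2} {u3.1} {u3.2} {u4.1} {u4.2} (out.j = stage outer ports)


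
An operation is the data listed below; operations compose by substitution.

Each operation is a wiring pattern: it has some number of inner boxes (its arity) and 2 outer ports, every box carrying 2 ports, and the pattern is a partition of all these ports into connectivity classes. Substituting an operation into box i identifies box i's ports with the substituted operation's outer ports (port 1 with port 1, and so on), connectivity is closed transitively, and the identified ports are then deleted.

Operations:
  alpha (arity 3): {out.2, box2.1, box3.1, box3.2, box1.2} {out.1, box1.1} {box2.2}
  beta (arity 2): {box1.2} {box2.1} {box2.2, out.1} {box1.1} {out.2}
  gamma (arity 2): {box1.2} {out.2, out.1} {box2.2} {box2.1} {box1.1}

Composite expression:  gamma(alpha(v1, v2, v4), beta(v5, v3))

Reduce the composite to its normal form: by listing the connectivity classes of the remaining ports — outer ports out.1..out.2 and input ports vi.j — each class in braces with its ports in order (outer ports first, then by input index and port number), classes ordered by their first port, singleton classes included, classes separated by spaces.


{out.1, out.2} {v1.1} {v1.2, v2.1, v4.1, v4.2} {v2.2} {v3.1} {v3.2} {v5.1} {v5.2}

Reachability decides: close wires over gamma-identified ports.
stage alpha: inputs (v1, v2, v4), connectivity {out.1, v1.1} {out.2, v1.2, v2.1, v4.1, v4.2} {v2.2}, out.j its boundary
stage beta: inputs (v5, v3), connectivity {out.1, v3.2} {out.2} {v3.1} {v5.1} {v5.2}, out.j its boundary
stage gamma: inputs (v1, v2, v4, v5, v3), connectivity {out.1, out.2} {v1.1} {v1.2, v2.1, v4.1, v4.2} {v2.2} {v3.1} {v3.2} {v5.1} {v5.2}, out.j its boundary
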